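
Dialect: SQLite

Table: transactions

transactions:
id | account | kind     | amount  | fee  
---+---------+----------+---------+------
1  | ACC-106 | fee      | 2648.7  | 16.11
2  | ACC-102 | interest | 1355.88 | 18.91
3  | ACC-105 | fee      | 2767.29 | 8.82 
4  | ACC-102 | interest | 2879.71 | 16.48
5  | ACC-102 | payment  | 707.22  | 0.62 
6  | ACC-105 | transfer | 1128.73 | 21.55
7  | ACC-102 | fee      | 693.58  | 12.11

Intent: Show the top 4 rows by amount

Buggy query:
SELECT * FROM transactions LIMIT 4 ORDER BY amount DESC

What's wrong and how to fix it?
Bug: ORDER BY cannot follow LIMIT; LIMIT is the final clause

Fix: Swap the clauses: ORDER BY first, then LIMIT

Corrected query:
SELECT * FROM transactions ORDER BY amount DESC LIMIT 4

Result:
id | account | kind     | amount  | fee  
---+---------+----------+---------+------
4  | ACC-102 | interest | 2879.71 | 16.48
3  | ACC-105 | fee      | 2767.29 | 8.82 
1  | ACC-106 | fee      | 2648.7  | 16.11
2  | ACC-102 | interest | 1355.88 | 18.91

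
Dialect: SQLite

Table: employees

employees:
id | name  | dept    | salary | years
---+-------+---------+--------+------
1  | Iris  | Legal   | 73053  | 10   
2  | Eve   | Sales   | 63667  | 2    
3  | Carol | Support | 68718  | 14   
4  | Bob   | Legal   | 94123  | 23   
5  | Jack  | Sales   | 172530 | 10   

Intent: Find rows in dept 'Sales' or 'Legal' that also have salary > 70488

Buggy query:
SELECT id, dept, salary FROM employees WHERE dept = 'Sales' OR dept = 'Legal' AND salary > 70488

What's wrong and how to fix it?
Bug: AND binds tighter than OR, so this parses as dept = 'Sales' OR (dept = 'Legal' AND salary > 70488)

Fix: Group the OR with parentheses (or use IN), then AND the threshold

Corrected query:
SELECT id, dept, salary FROM employees WHERE (dept = 'Sales' OR dept = 'Legal') AND salary > 70488

Result:
id | dept  | salary
---+-------+-------
1  | Legal | 73053 
4  | Legal | 94123 
5  | Sales | 172530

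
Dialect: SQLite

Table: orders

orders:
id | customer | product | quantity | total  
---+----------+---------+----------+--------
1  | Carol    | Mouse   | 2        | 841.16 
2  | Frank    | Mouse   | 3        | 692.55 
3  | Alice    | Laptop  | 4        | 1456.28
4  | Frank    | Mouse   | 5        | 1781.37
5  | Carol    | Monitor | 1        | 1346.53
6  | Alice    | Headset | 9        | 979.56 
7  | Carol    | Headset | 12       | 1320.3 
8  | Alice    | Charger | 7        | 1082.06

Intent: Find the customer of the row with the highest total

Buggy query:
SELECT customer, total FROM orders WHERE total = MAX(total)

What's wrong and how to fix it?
Bug: MAX(total) is an aggregate and cannot be used directly in WHERE

Fix: Wrap MAX in a scalar subquery so WHERE compares against a single value

Corrected query:
SELECT customer, total FROM orders WHERE total = (SELECT MAX(total) FROM orders)

Result:
customer | total  
---------+--------
Frank    | 1781.37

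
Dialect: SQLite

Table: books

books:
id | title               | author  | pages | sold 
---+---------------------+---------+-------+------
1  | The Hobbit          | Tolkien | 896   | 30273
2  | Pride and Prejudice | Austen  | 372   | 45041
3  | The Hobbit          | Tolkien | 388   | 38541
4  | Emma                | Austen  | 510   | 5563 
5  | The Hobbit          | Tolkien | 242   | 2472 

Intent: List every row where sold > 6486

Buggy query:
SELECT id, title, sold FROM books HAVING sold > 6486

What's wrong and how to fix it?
Bug: HAVING filters the output of aggregation, but this query has no GROUP BY and no aggregate functions, so SQLite rejects it (HAVING clause on a non-aggregate query); the condition here is per row

Fix: Use WHERE for row-level filtering

Corrected query:
SELECT id, title, sold FROM books WHERE sold > 6486

Result:
id | title               | sold 
---+---------------------+------
1  | The Hobbit          | 30273
2  | Pride and Prejudice | 45041
3  | The Hobbit          | 38541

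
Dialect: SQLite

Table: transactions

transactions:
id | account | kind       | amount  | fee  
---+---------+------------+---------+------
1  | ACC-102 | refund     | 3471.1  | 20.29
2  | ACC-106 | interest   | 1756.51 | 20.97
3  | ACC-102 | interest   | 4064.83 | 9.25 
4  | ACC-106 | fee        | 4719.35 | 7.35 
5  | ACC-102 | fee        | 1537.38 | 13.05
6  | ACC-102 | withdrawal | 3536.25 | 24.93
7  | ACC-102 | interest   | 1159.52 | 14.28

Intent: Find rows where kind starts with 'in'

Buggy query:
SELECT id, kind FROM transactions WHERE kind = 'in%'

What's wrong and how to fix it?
Bug: Wildcards only work with LIKE; '=' treats '%' as a literal character

Fix: Use LIKE for wildcard pattern matching

Corrected query:
SELECT id, kind FROM transactions WHERE kind LIKE 'in%'

Result:
id | kind    
---+---------
2  | interest
3  | interest
7  | interest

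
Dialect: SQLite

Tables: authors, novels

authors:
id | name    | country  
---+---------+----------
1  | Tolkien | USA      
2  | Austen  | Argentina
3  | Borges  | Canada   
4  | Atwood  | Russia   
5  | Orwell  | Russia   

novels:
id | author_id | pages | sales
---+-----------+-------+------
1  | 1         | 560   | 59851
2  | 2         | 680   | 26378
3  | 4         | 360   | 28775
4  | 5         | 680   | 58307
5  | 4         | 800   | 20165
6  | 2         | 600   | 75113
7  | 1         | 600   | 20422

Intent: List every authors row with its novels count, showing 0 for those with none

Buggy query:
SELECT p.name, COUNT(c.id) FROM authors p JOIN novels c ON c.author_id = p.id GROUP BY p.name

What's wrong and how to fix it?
Bug: An inner join excludes parents with zero children

Fix: Use LEFT JOIN so parents without children still appear (COUNT(c.id) gives 0)

Corrected query:
SELECT p.name, COUNT(c.id) FROM authors p LEFT JOIN novels c ON c.author_id = p.id GROUP BY p.name

Result:
name    | COUNT(c.id)
--------+------------
Atwood  | 2          
Austen  | 2          
Borges  | 0          
Orwell  | 1          
Tolkien | 2          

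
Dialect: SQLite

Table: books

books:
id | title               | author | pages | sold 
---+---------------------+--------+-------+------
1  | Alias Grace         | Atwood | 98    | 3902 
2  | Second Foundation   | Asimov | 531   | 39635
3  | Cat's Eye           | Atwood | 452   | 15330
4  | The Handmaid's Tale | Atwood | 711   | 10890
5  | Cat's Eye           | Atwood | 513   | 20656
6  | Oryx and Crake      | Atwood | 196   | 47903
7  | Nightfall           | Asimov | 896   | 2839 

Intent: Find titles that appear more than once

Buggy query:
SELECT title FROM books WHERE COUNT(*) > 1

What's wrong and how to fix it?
Bug: WHERE can't reference COUNT(*); aggregates are computed after WHERE

Fix: Group first, then use HAVING for the count condition

Corrected query:
SELECT title FROM books GROUP BY title HAVING COUNT(*) > 1

Result:
title    
---------
Cat's Eye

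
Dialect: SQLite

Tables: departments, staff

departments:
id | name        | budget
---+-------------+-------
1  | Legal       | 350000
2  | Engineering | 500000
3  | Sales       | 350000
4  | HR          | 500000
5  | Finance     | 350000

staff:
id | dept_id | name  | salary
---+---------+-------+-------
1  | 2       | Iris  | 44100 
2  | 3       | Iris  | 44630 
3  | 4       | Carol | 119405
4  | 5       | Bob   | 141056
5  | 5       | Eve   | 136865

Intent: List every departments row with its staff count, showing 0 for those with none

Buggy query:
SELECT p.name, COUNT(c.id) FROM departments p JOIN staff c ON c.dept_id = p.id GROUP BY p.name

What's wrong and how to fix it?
Bug: An inner join excludes parents with zero children

Fix: Switch to LEFT JOIN to retain unmatched parent rows

Corrected query:
SELECT p.name, COUNT(c.id) FROM departments p LEFT JOIN staff c ON c.dept_id = p.id GROUP BY p.name

Result:
name        | COUNT(c.id)
------------+------------
Engineering | 1          
Finance     | 2          
HR          | 1          
Legal       | 0          
Sales       | 1          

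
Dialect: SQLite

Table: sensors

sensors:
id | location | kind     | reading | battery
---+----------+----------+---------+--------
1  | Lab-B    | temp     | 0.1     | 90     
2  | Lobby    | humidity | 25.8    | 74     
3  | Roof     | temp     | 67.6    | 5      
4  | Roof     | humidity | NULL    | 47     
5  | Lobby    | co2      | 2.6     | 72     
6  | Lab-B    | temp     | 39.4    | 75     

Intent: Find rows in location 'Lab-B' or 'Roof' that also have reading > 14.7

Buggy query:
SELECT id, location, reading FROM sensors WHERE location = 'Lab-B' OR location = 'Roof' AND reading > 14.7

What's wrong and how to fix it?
Bug: AND binds tighter than OR, so this parses as location = 'Lab-B' OR (location = 'Roof' AND reading > 14.7)

Fix: Group the OR with parentheses (or use IN), then AND the threshold

Corrected query:
SELECT id, location, reading FROM sensors WHERE (location = 'Lab-B' OR location = 'Roof') AND reading > 14.7

Result:
id | location | reading
---+----------+--------
3  | Roof     | 67.6   
6  | Lab-B    | 39.4   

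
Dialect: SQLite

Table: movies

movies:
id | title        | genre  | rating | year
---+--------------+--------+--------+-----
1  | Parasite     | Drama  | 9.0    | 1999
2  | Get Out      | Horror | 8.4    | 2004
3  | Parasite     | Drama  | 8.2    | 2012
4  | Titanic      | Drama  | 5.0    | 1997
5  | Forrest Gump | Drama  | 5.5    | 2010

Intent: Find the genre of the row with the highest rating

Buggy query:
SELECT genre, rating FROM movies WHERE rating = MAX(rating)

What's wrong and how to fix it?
Bug: WHERE is evaluated per row; an aggregate over the whole table isn't defined there

Fix: Use a subquery: WHERE rating = (SELECT MAX(rating) FROM movies)

Corrected query:
SELECT genre, rating FROM movies WHERE rating = (SELECT MAX(rating) FROM movies)

Result:
genre | rating
------+-------
Drama | 9     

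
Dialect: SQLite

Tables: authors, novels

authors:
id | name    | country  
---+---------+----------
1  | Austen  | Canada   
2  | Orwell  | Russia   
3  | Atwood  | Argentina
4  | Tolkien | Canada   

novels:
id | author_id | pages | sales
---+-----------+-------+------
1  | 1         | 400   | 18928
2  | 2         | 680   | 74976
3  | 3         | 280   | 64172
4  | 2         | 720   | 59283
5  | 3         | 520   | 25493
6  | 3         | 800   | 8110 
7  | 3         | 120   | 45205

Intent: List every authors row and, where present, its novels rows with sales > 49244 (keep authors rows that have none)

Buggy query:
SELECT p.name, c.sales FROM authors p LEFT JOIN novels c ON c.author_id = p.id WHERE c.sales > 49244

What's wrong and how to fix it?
Bug: Filtering c.sales in WHERE discards the NULL rows produced by LEFT JOIN, turning it into an inner join

Fix: Move the right-table condition into the ON clause so unmatched parents are kept

Corrected query:
SELECT p.name, c.sales FROM authors p LEFT JOIN novels c ON c.author_id = p.id AND c.sales > 49244

Result:
name    | sales
--------+------
Austen  | NULL 
Orwell  | 59283
Orwell  | 74976
Atwood  | 64172
Tolkien | NULL 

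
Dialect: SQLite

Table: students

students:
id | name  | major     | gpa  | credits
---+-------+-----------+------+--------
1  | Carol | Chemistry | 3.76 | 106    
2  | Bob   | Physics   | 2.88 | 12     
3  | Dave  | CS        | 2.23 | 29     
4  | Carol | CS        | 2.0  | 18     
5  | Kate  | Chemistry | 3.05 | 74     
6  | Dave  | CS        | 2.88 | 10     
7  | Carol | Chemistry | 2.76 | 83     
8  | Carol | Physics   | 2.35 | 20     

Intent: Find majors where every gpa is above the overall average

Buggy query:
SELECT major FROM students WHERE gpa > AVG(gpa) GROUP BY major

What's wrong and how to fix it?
Bug: AVG() is an aggregate; it can't sit directly in WHERE

Fix: Use a subquery for AVG and a HAVING MIN(...) filter so the condition holds for every row in the group

Corrected query:
SELECT major FROM students GROUP BY major HAVING MIN(gpa) > (SELECT AVG(gpa) FROM students)

Result:
major    
---------
Chemistry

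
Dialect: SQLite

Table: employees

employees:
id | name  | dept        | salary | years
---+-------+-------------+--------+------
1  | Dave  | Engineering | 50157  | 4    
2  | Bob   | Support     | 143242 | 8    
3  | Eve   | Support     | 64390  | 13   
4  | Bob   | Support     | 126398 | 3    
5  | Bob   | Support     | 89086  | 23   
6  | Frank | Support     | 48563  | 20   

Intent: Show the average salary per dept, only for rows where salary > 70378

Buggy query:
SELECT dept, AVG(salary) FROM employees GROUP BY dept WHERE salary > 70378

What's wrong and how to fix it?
Bug: Row-level WHERE must come before GROUP BY in the clause order

Fix: Place WHERE between FROM and GROUP BY

Corrected query:
SELECT dept, AVG(salary) FROM employees WHERE salary > 70378 GROUP BY dept

Result:
dept    | AVG(salary)  
--------+--------------
Support | 119575.333333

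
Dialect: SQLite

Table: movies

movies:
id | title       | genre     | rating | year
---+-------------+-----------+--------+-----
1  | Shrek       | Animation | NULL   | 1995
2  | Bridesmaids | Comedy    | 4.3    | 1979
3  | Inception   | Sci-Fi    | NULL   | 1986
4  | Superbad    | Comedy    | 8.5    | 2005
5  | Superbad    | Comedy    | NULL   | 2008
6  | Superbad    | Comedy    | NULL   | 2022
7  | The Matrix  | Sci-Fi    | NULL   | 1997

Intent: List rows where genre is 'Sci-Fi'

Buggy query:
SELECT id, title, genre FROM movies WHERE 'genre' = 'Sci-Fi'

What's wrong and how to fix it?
Bug: Single quotes denote string literals in SQL; the column name is being compared as a constant string

Fix: Remove the quotes around the column name (or use double quotes for an identifier)

Corrected query:
SELECT id, title, genre FROM movies WHERE genre = 'Sci-Fi'

Result:
id | title      | genre 
---+------------+-------
3  | Inception  | Sci-Fi
7  | The Matrix | Sci-Fi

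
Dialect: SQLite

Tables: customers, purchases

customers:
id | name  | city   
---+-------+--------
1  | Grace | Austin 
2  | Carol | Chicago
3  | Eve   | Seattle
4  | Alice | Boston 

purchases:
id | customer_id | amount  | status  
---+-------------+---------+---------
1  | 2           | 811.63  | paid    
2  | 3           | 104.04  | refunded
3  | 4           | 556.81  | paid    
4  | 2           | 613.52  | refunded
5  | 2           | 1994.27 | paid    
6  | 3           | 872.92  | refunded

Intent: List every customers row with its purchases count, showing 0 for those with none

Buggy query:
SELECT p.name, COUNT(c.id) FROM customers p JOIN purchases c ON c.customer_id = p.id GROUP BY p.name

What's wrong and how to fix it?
Bug: INNER JOIN drops customers rows that have no matching purchases rows

Fix: Use LEFT JOIN so parents without children still appear (COUNT(c.id) gives 0)

Corrected query:
SELECT p.name, COUNT(c.id) FROM customers p LEFT JOIN purchases c ON c.customer_id = p.id GROUP BY p.name

Result:
name  | COUNT(c.id)
------+------------
Alice | 1          
Carol | 3          
Eve   | 2          
Grace | 0          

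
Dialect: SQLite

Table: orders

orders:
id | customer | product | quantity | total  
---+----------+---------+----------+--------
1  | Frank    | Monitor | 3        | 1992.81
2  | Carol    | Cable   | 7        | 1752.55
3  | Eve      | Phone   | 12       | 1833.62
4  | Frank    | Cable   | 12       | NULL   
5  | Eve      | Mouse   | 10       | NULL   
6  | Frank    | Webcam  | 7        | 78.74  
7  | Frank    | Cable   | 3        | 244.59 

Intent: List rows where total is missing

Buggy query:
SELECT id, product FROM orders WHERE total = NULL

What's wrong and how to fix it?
Bug: Comparing to NULL with '=' never matches; NULL = NULL is unknown, not true

Fix: Replace '= NULL' with 'IS NULL'

Corrected query:
SELECT id, product FROM orders WHERE total IS NULL

Result:
id | product
---+--------
4  | Cable  
5  | Mouse  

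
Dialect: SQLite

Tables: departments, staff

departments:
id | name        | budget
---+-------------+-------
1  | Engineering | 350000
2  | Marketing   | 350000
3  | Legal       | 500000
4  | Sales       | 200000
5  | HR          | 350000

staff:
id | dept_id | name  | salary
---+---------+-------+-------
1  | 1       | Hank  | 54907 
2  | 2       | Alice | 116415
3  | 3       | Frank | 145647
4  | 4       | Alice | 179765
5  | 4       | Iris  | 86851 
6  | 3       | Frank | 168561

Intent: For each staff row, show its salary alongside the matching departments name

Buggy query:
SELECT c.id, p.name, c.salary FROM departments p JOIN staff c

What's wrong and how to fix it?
Bug: JOIN with no ON clause produces a cartesian product; every staff row pairs with every departments row

Fix: Specify the join condition linking the foreign key to the parent id

Corrected query:
SELECT c.id, p.name, c.salary FROM departments p JOIN staff c ON c.dept_id = p.id

Result:
id | name        | salary
---+-------------+-------
1  | Engineering | 54907 
2  | Marketing   | 116415
3  | Legal       | 145647
4  | Sales       | 179765
5  | Sales       | 86851 
6  | Legal       | 168561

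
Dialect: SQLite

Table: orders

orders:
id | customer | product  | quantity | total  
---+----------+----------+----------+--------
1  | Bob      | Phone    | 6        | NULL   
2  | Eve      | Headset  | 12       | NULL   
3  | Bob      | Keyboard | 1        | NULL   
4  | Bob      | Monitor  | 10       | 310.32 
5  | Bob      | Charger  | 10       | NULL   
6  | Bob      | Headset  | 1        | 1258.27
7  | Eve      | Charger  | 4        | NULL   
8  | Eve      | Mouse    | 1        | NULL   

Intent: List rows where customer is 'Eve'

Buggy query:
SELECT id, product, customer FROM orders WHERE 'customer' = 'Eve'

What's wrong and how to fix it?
Bug: Single quotes denote string literals in SQL; the column name is being compared as a constant string

Fix: Remove the quotes around the column name (or use double quotes for an identifier)

Corrected query:
SELECT id, product, customer FROM orders WHERE customer = 'Eve'

Result:
id | product | customer
---+---------+---------
2  | Headset | Eve     
7  | Charger | Eve     
8  | Mouse   | Eve     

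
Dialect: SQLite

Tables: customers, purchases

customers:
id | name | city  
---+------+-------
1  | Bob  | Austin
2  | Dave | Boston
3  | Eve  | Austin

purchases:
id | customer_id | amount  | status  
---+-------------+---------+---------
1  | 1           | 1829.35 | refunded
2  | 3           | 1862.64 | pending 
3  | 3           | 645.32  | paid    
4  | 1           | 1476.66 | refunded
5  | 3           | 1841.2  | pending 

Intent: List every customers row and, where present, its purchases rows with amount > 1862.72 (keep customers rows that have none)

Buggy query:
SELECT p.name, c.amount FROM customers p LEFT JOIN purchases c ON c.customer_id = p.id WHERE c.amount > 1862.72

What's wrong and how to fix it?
Bug: A WHERE condition on the right-hand table after LEFT JOIN drops unmatched parents

Fix: Put 'c.amount > 1862.72' in the JOIN's ON clause instead of WHERE

Corrected query:
SELECT p.name, c.amount FROM customers p LEFT JOIN purchases c ON c.customer_id = p.id AND c.amount > 1862.72

Result:
name | amount
-----+-------
Bob  | NULL  
Dave | NULL  
Eve  | NULL  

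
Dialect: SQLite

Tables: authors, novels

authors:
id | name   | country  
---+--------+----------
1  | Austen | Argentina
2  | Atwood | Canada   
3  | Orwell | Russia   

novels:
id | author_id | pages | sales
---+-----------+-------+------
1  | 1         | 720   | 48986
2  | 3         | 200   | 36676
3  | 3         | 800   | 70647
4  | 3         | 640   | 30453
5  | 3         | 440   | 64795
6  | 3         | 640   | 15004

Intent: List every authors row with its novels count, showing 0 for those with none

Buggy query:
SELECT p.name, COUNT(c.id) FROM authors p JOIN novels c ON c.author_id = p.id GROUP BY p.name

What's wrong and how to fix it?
Bug: An inner join excludes parents with zero children

Fix: Use LEFT JOIN so parents without children still appear (COUNT(c.id) gives 0)

Corrected query:
SELECT p.name, COUNT(c.id) FROM authors p LEFT JOIN novels c ON c.author_id = p.id GROUP BY p.name

Result:
name   | COUNT(c.id)
-------+------------
Atwood | 0          
Austen | 1          
Orwell | 5          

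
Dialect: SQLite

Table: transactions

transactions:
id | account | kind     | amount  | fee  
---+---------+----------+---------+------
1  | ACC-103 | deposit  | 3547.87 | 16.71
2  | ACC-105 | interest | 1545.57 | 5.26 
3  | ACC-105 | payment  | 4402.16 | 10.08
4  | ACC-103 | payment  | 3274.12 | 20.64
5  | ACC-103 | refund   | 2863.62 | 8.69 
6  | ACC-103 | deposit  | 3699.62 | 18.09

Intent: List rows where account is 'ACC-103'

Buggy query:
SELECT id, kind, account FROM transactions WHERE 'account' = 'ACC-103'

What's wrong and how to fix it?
Bug: Single quotes denote string literals in SQL; the column name is being compared as a constant string

Fix: Remove the quotes around the column name (or use double quotes for an identifier)

Corrected query:
SELECT id, kind, account FROM transactions WHERE account = 'ACC-103'

Result:
id | kind    | account
---+---------+--------
1  | deposit | ACC-103
4  | payment | ACC-103
5  | refund  | ACC-103
6  | deposit | ACC-103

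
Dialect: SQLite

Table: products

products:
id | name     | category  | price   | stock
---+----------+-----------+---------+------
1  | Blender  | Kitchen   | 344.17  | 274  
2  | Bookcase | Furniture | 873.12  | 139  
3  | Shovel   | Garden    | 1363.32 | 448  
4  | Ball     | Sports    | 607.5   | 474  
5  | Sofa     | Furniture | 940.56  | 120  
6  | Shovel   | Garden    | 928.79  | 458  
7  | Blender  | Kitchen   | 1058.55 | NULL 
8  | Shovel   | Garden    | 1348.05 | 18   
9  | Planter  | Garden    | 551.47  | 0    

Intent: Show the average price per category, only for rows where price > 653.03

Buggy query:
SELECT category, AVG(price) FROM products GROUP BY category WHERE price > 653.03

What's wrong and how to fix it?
Bug: WHERE cannot follow GROUP BY

Fix: Move the WHERE clause before GROUP BY

Corrected query:
SELECT category, AVG(price) FROM products WHERE price > 653.03 GROUP BY category

Result:
category  | AVG(price) 
----------+------------
Furniture | 906.84     
Garden    | 1213.386667
Kitchen   | 1058.55    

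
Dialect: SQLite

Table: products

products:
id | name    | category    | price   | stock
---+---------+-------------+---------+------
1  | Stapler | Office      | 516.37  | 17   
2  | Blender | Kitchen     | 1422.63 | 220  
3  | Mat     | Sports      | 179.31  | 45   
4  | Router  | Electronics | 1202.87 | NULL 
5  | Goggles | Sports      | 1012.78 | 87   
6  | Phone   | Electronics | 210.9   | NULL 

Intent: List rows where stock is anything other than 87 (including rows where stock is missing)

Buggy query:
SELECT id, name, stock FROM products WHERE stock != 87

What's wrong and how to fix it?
Bug: Inequality against NULL is unknown, not true; rows with NULL are dropped

Fix: Add an explicit OR stock IS NULL to include the missing-value rows

Corrected query:
SELECT id, name, stock FROM products WHERE stock != 87 OR stock IS NULL

Result:
id | name    | stock
---+---------+------
1  | Stapler | 17   
2  | Blender | 220  
3  | Mat     | 45   
4  | Router  | NULL 
6  | Phone   | NULL 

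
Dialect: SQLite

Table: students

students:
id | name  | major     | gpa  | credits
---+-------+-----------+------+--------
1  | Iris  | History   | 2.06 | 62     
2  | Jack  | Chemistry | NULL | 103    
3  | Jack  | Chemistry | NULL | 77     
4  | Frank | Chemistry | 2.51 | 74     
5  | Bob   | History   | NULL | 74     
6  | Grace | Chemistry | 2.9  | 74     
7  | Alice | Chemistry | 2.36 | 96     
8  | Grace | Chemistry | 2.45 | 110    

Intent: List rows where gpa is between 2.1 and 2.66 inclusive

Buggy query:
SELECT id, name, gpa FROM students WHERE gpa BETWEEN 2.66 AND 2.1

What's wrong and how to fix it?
Bug: The bounds are reversed; BETWEEN a AND b requires a <= b to match anything

Fix: Write BETWEEN 2.1 AND 2.66

Corrected query:
SELECT id, name, gpa FROM students WHERE gpa BETWEEN 2.1 AND 2.66

Result:
id | name  | gpa 
---+-------+-----
4  | Frank | 2.51
7  | Alice | 2.36
8  | Grace | 2.45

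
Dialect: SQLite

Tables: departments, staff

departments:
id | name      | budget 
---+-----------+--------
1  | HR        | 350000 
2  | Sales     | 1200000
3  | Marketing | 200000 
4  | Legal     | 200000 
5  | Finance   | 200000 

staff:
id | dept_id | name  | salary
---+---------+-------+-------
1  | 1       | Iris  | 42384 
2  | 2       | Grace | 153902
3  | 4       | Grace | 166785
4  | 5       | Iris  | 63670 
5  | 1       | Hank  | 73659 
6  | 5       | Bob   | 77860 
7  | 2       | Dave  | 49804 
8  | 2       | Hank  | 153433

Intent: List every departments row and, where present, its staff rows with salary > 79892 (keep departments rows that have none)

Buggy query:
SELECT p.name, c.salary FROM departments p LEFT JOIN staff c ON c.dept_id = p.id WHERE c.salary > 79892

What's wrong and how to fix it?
Bug: Filtering c.salary in WHERE discards the NULL rows produced by LEFT JOIN, turning it into an inner join

Fix: Put 'c.salary > 79892' in the JOIN's ON clause instead of WHERE

Corrected query:
SELECT p.name, c.salary FROM departments p LEFT JOIN staff c ON c.dept_id = p.id AND c.salary > 79892

Result:
name      | salary
----------+-------
HR        | NULL  
Sales     | 153433
Sales     | 153902
Marketing | NULL  
Legal     | 166785
Finance   | NULL  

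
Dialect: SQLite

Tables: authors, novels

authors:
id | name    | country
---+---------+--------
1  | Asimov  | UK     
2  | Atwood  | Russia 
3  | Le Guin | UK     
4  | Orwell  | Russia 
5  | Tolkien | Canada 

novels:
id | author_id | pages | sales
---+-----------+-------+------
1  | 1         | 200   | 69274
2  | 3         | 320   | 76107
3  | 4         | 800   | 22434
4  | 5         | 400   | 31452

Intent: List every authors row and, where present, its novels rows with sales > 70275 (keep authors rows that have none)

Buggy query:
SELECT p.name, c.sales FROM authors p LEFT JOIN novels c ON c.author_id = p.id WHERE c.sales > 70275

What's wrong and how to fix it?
Bug: A WHERE condition on the right-hand table after LEFT JOIN drops unmatched parents

Fix: Move the right-table condition into the ON clause so unmatched parents are kept

Corrected query:
SELECT p.name, c.sales FROM authors p LEFT JOIN novels c ON c.author_id = p.id AND c.sales > 70275

Result:
name    | sales
--------+------
Asimov  | NULL 
Atwood  | NULL 
Le Guin | 76107
Orwell  | NULL 
Tolkien | NULL 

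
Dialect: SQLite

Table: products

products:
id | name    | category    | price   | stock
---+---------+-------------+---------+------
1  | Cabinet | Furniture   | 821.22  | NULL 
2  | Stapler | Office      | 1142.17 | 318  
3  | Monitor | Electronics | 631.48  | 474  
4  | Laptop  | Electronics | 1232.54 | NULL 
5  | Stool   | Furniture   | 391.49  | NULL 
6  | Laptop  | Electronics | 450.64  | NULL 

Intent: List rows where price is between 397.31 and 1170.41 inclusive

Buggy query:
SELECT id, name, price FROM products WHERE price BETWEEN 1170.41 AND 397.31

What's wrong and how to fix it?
Bug: The bounds are reversed; BETWEEN a AND b requires a <= b to match anything

Fix: Write BETWEEN 397.31 AND 1170.41

Corrected query:
SELECT id, name, price FROM products WHERE price BETWEEN 397.31 AND 1170.41

Result:
id | name    | price  
---+---------+--------
1  | Cabinet | 821.22 
2  | Stapler | 1142.17
3  | Monitor | 631.48 
6  | Laptop  | 450.64 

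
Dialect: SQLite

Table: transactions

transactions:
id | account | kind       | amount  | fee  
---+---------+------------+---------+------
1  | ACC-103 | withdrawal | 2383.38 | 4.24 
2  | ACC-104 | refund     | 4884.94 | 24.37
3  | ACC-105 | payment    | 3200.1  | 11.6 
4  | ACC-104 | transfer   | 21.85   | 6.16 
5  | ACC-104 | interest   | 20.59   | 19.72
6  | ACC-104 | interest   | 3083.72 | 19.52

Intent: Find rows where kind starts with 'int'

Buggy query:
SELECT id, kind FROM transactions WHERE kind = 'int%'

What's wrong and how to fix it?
Bug: Wildcards only work with LIKE; '=' treats '%' as a literal character

Fix: Replace '=' with LIKE so 'int%' is treated as a pattern

Corrected query:
SELECT id, kind FROM transactions WHERE kind LIKE 'int%'

Result:
id | kind    
---+---------
5  | interest
6  | interest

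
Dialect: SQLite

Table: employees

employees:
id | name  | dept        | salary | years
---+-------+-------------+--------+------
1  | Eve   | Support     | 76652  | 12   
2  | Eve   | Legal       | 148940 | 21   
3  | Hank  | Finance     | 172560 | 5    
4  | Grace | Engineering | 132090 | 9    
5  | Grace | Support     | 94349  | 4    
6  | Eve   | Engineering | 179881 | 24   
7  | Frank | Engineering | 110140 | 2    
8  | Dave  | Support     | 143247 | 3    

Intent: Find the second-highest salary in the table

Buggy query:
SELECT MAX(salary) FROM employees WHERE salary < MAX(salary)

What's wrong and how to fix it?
Bug: MAX(salary) on the right of the comparison is an aggregate-in-WHERE error

Fix: Put the inner MAX in a scalar subquery

Corrected query:
SELECT MAX(salary) FROM employees WHERE salary < (SELECT MAX(salary) FROM employees)

Result:
MAX(salary)
-----------
172560     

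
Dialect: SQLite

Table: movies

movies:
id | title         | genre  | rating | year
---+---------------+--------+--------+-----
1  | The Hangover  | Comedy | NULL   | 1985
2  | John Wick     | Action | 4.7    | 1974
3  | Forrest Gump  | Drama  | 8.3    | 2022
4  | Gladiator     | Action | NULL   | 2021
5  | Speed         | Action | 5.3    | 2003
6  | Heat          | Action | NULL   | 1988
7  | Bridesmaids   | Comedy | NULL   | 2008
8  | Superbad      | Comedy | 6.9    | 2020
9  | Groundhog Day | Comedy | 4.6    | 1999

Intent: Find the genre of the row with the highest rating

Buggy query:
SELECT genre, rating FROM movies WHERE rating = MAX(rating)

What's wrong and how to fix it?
Bug: MAX(rating) is an aggregate and cannot be used directly in WHERE

Fix: Use a subquery: WHERE rating = (SELECT MAX(rating) FROM movies)

Corrected query:
SELECT genre, rating FROM movies WHERE rating = (SELECT MAX(rating) FROM movies)

Result:
genre | rating
------+-------
Drama | 8.3   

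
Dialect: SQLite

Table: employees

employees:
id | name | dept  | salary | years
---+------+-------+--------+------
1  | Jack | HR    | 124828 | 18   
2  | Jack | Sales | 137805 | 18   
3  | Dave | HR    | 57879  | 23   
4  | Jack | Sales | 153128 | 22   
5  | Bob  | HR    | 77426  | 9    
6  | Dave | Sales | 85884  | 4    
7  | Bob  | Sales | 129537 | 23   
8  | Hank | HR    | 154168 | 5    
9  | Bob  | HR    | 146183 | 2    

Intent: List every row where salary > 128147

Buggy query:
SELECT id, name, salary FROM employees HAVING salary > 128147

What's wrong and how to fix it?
Bug: This is a non-aggregate query (no GROUP BY, no aggregates), so in SQLite the HAVING clause is invalid here; a row-level condition belongs in WHERE

Fix: Use WHERE for row-level filtering

Corrected query:
SELECT id, name, salary FROM employees WHERE salary > 128147

Result:
id | name | salary
---+------+-------
2  | Jack | 137805
4  | Jack | 153128
7  | Bob  | 129537
8  | Hank | 154168
9  | Bob  | 146183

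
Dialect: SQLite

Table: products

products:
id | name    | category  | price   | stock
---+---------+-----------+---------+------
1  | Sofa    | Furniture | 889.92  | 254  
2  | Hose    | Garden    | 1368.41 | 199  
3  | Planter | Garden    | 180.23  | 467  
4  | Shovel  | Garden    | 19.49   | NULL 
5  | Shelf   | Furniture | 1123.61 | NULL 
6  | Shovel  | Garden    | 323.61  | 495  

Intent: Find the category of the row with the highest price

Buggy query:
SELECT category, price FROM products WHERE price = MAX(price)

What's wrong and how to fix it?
Bug: MAX(price) is an aggregate and cannot be used directly in WHERE

Fix: Wrap MAX in a scalar subquery so WHERE compares against a single value

Corrected query:
SELECT category, price FROM products WHERE price = (SELECT MAX(price) FROM products)

Result:
category | price  
---------+--------
Garden   | 1368.41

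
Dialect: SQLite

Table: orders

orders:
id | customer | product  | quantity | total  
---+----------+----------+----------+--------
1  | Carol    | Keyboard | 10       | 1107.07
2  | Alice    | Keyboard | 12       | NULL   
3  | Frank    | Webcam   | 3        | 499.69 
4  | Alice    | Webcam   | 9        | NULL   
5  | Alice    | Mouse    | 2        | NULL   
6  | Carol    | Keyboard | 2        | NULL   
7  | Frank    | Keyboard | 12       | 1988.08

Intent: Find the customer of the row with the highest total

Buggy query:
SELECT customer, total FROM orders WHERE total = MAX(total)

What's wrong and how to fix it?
Bug: WHERE is evaluated per row; an aggregate over the whole table isn't defined there

Fix: Wrap MAX in a scalar subquery so WHERE compares against a single value

Corrected query:
SELECT customer, total FROM orders WHERE total = (SELECT MAX(total) FROM orders)

Result:
customer | total  
---------+--------
Frank    | 1988.08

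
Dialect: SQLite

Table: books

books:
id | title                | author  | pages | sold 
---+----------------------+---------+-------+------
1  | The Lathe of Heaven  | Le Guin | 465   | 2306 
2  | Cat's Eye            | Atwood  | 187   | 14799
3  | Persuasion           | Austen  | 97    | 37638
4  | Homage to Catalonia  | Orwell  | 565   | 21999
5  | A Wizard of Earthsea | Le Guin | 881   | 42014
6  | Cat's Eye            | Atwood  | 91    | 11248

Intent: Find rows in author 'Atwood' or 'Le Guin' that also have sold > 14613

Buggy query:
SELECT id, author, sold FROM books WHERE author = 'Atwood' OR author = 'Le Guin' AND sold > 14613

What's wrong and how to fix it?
Bug: AND binds tighter than OR, so this parses as author = 'Atwood' OR (author = 'Le Guin' AND sold > 14613)

Fix: Group the OR with parentheses (or use IN), then AND the threshold

Corrected query:
SELECT id, author, sold FROM books WHERE (author = 'Atwood' OR author = 'Le Guin') AND sold > 14613

Result:
id | author  | sold 
---+---------+------
2  | Atwood  | 14799
5  | Le Guin | 42014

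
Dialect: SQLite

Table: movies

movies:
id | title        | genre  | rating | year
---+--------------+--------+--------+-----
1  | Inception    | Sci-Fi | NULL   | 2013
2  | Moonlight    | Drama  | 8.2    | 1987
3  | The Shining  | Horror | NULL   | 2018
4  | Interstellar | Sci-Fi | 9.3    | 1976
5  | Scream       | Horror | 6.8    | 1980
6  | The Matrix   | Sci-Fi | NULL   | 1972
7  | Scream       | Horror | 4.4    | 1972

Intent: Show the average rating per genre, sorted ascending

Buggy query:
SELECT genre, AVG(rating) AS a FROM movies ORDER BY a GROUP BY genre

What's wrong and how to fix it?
Bug: GROUP BY must precede ORDER BY

Fix: Reorder: SELECT … FROM … GROUP BY … ORDER BY …

Corrected query:
SELECT genre, AVG(rating) AS a FROM movies GROUP BY genre ORDER BY a

Result:
genre  | a  
-------+----
Horror | 5.6
Drama  | 8.2
Sci-Fi | 9.3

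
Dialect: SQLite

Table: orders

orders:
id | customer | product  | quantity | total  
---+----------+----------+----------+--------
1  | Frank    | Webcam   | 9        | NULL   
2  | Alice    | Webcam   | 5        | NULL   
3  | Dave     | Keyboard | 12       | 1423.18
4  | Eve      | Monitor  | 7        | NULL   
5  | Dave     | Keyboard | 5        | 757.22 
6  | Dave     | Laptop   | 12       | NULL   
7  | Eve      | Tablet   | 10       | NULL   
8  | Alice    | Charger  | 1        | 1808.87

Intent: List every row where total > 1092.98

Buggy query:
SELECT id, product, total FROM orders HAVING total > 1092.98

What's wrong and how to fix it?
Bug: HAVING filters the output of aggregation, but this query has no GROUP BY and no aggregate functions, so SQLite rejects it (HAVING clause on a non-aggregate query); the condition here is per row

Fix: Replace HAVING with WHERE since the condition applies to individual rows

Corrected query:
SELECT id, product, total FROM orders WHERE total > 1092.98

Result:
id | product  | total  
---+----------+--------
3  | Keyboard | 1423.18
8  | Charger  | 1808.87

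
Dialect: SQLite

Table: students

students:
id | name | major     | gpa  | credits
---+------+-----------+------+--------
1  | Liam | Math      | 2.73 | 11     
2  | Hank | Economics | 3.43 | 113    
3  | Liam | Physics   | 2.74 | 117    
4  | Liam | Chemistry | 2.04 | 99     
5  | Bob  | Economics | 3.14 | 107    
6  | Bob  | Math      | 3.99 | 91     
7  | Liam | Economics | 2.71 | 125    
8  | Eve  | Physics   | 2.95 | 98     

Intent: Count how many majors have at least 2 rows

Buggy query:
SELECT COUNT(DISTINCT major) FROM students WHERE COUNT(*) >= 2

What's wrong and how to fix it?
Bug: COUNT(*) cannot appear in WHERE; the per-group count doesn't exist yet

Fix: Group first with HAVING COUNT(*) >= 2, then COUNT the resulting groups

Corrected query:
SELECT COUNT(*) FROM (SELECT major FROM students GROUP BY major HAVING COUNT(*) >= 2)

Result:
COUNT(*)
--------
3       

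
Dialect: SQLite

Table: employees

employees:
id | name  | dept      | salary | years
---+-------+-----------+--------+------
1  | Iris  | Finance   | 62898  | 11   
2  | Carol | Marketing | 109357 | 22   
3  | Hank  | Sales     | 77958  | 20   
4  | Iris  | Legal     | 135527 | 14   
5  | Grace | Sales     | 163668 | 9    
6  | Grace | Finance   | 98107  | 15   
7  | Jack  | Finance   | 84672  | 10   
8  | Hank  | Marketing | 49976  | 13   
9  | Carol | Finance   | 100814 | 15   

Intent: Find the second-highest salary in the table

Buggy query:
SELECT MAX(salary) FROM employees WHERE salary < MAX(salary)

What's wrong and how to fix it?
Bug: MAX(salary) on the right of the comparison is an aggregate-in-WHERE error

Fix: Compute the overall MAX in a subquery, then take MAX of rows below it

Corrected query:
SELECT MAX(salary) FROM employees WHERE salary < (SELECT MAX(salary) FROM employees)

Result:
MAX(salary)
-----------
135527     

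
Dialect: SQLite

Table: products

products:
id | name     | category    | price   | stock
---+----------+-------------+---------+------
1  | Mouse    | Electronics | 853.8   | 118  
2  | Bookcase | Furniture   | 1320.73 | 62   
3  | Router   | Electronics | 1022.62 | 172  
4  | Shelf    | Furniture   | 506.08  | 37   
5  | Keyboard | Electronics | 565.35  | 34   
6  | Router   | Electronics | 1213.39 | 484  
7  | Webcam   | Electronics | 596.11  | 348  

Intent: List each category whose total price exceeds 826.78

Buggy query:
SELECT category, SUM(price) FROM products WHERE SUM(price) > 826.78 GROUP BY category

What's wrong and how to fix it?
Bug: Aggregate functions cannot appear in a WHERE clause

Fix: Use HAVING (which filters groups after aggregation) instead of WHERE

Corrected query:
SELECT category, SUM(price) FROM products GROUP BY category HAVING SUM(price) > 826.78

Result:
category    | SUM(price)
------------+-----------
Electronics | 4251.27   
Furniture   | 1826.81   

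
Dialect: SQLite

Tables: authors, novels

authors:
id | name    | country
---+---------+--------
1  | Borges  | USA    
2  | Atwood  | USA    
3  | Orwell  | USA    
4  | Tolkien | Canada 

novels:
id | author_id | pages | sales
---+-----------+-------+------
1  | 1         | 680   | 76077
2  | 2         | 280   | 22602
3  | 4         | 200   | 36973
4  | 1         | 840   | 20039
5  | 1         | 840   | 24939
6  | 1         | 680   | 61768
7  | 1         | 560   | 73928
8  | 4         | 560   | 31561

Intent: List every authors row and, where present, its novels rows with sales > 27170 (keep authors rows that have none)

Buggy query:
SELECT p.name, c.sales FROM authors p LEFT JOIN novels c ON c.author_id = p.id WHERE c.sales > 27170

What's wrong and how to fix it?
Bug: Filtering c.sales in WHERE discards the NULL rows produced by LEFT JOIN, turning it into an inner join

Fix: Put 'c.sales > 27170' in the JOIN's ON clause instead of WHERE

Corrected query:
SELECT p.name, c.sales FROM authors p LEFT JOIN novels c ON c.author_id = p.id AND c.sales > 27170

Result:
name    | sales
--------+------
Borges  | 61768
Borges  | 73928
Borges  | 76077
Atwood  | NULL 
Orwell  | NULL 
Tolkien | 31561
Tolkien | 36973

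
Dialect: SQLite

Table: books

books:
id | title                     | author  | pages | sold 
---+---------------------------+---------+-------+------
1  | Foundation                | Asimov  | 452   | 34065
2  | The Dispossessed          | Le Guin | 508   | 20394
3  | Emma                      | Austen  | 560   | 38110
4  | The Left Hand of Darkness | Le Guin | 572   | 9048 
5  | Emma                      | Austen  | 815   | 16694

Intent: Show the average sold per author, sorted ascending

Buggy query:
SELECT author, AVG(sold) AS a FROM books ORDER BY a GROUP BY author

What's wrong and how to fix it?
Bug: GROUP BY must precede ORDER BY

Fix: Move ORDER BY to the end, after GROUP BY

Corrected query:
SELECT author, AVG(sold) AS a FROM books GROUP BY author ORDER BY a

Result:
author  | a    
--------+------
Le Guin | 14721
Austen  | 27402
Asimov  | 34065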